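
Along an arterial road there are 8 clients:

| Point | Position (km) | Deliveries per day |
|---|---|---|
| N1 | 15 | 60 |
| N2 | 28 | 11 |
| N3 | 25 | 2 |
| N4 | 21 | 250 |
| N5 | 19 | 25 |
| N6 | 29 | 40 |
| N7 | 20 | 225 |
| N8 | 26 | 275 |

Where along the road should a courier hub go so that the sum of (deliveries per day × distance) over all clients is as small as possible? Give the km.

x = 21

For a sum of weighted absolute distances on a line, the optimum is the weighted median (not the mean). Total weight W = 888; half-weight = 444.
Sort by position and accumulate weight:
  km 15 (N1, w=60) → cum 60
  km 19 (N5, w=25) → cum 85
  km 20 (N7, w=225) → cum 310
  km 21 (N4, w=250) → cum 560  ≥ 444 → median here
  km 25 (N3, w=2) → cum 562
  km 26 (N8, w=275) → cum 837
  km 28 (N2, w=11) → cum 848
  km 29 (N6, w=40) → cum 888
Optimal location: km 21.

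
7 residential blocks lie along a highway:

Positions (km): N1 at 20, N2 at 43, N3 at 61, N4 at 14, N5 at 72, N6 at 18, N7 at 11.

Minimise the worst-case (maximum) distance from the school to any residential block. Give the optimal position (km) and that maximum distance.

The 1-center on a line is the midpoint of the two extreme points: leftmost at 11, rightmost at 72.
Optimal location = (11 + 72)/2 = 41.5; maximum distance = (72 − 11)/2 = 30.5.

location 41.5, max distance 30.5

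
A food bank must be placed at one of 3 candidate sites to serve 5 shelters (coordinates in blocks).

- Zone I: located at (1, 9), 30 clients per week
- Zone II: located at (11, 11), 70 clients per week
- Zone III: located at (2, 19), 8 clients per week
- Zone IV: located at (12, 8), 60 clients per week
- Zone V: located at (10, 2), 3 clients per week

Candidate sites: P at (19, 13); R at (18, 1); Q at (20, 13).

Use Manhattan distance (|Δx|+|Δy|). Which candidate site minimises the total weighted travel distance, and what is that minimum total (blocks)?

P, total 2324 blocks

Total weighted distance at each candidate:
  P (19, 13): total = 2324
  R (18, 1): total = 3019
  Q (20, 13): total = 2495
Minimum is at P with total 2324 blocks.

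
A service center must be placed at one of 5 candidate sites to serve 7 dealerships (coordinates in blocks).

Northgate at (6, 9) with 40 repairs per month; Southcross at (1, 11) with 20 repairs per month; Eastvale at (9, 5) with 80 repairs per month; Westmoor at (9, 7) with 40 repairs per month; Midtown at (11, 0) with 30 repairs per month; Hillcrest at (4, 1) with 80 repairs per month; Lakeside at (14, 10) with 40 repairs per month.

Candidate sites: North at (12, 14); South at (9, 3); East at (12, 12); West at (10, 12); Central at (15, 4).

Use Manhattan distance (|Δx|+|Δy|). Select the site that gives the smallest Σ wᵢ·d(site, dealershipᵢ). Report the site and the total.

South, total 2190 blocks

Total weighted distance at each candidate:
  North (12, 14): total = 4450
  South (9, 3): total = 2190
  East (12, 12): total = 3790
  West (10, 12): total = 3350
  Central (15, 4): total = 3540
Minimum is at South with total 2190 blocks.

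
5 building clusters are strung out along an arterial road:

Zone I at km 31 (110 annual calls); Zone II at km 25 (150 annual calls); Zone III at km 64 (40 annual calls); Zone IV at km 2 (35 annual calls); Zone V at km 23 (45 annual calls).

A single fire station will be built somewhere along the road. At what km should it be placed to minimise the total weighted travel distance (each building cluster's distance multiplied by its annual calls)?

For a sum of weighted absolute distances on a line, the optimum is the weighted median (not the mean). Total weight W = 380; half-weight = 190.
Sort by position and accumulate weight:
  km 2 (Zone IV, w=35) → cum 35
  km 23 (Zone V, w=45) → cum 80
  km 25 (Zone II, w=150) → cum 230  ≥ 190 → median here
  km 31 (Zone I, w=110) → cum 340
  km 64 (Zone III, w=40) → cum 380
Optimal location: km 25.

x = 25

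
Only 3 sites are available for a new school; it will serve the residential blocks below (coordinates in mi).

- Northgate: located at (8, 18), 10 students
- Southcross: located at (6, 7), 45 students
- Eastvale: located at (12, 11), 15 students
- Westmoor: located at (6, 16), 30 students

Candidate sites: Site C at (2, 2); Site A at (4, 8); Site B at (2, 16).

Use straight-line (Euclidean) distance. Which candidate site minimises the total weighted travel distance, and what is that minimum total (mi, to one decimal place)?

Total weighted distance at each candidate:
  Site C (2, 2): total = 1097.6
  Site A (4, 8): total = 583.9
  Site B (2, 16): total = 794.1
Minimum is at Site A with total 583.9 mi.

Site A, total 583.9 mi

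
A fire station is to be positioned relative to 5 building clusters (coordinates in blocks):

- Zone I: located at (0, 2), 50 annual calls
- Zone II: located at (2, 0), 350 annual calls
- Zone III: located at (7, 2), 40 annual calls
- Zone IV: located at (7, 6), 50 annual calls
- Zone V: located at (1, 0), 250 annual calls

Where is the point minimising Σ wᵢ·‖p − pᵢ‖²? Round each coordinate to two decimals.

(2.14, 0.65)

The minimiser of Σwᵢ‖p−pᵢ‖² is the weighted centroid p* = (Σwᵢpᵢ)/(Σwᵢ).
Σwᵢ = 740.
Σwᵢxᵢ = 50·0 + 350·2 + 40·7 + 50·7 + 250·1 = 1580.
Σwᵢyᵢ = 50·2 + 350·0 + 40·2 + 50·6 + 250·0 = 480.
x* = 1580/740 = 2.14, y* = 480/740 = 0.65.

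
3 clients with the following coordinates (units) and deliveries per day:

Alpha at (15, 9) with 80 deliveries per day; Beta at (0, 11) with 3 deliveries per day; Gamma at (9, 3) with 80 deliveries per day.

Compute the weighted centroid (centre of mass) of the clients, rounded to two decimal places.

(11.78, 6.09)

The minimiser of Σwᵢ‖p−pᵢ‖² is the weighted centroid p* = (Σwᵢpᵢ)/(Σwᵢ).
Σwᵢ = 163.
Σwᵢxᵢ = 80·15 + 3·0 + 80·9 = 1920.
Σwᵢyᵢ = 80·9 + 3·11 + 80·3 = 993.
x* = 1920/163 = 11.78, y* = 993/163 = 6.09.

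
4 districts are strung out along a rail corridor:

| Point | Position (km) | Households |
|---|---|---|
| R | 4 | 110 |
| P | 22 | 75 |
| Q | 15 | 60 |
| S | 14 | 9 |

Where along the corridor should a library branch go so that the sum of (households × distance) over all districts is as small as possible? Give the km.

For a sum of weighted absolute distances on a line, the optimum is the weighted median (not the mean). Total weight W = 254; half-weight = 127.
Sort by position and accumulate weight:
  km 4 (R, w=110) → cum 110
  km 14 (S, w=9) → cum 119
  km 15 (Q, w=60) → cum 179  ≥ 127 → median here
  km 22 (P, w=75) → cum 254
Optimal location: km 15.

x = 15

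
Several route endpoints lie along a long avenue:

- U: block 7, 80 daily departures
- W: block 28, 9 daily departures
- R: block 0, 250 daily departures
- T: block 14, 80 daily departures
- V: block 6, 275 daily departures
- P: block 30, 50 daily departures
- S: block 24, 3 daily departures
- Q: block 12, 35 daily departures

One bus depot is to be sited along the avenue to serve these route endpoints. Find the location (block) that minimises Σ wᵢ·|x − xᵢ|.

For a sum of weighted absolute distances on a line, the optimum is the weighted median (not the mean). Total weight W = 782; half-weight = 391.
Sort by position and accumulate weight:
  block 0 (R, w=250) → cum 250
  block 6 (V, w=275) → cum 525  ≥ 391 → median here
  block 7 (U, w=80) → cum 605
  block 12 (Q, w=35) → cum 640
  block 14 (T, w=80) → cum 720
  block 24 (S, w=3) → cum 723
  block 28 (W, w=9) → cum 732
  block 30 (P, w=50) → cum 782
Optimal location: block 6.

x = 6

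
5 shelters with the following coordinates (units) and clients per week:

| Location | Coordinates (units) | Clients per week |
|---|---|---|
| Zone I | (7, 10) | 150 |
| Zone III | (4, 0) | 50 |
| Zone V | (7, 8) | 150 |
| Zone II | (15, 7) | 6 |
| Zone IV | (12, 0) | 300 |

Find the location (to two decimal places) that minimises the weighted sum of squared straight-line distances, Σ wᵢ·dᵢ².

The minimiser of Σwᵢ‖p−pᵢ‖² is the weighted centroid p* = (Σwᵢpᵢ)/(Σwᵢ).
Σwᵢ = 656.
Σwᵢxᵢ = 150·7 + 50·4 + 150·7 + 6·15 + 300·12 = 5990.
Σwᵢyᵢ = 150·10 + 50·0 + 150·8 + 6·7 + 300·0 = 2742.
x* = 5990/656 = 9.13, y* = 2742/656 = 4.18.

(9.13, 4.18)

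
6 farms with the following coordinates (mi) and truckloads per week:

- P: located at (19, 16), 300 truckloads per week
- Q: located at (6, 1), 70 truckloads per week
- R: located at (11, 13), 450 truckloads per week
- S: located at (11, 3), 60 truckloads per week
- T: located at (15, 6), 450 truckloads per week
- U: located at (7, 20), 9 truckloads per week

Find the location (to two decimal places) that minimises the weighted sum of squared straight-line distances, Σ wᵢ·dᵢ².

The minimiser of Σwᵢ‖p−pᵢ‖² is the weighted centroid p* = (Σwᵢpᵢ)/(Σwᵢ).
Σwᵢ = 1339.
Σwᵢxᵢ = 300·19 + 70·6 + 450·11 + 60·11 + 450·15 + 9·7 = 18543.
Σwᵢyᵢ = 300·16 + 70·1 + 450·13 + 60·3 + 450·6 + 9·20 = 13780.
x* = 18543/1339 = 13.85, y* = 13780/1339 = 10.29.

(13.85, 10.29)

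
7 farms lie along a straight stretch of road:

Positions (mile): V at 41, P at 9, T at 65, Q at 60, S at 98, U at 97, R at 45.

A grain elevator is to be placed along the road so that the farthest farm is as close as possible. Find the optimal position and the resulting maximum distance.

location 53.5, max distance 44.5

The 1-center on a line is the midpoint of the two extreme points: leftmost at 9, rightmost at 98.
Optimal location = (9 + 98)/2 = 53.5; maximum distance = (98 − 9)/2 = 44.5.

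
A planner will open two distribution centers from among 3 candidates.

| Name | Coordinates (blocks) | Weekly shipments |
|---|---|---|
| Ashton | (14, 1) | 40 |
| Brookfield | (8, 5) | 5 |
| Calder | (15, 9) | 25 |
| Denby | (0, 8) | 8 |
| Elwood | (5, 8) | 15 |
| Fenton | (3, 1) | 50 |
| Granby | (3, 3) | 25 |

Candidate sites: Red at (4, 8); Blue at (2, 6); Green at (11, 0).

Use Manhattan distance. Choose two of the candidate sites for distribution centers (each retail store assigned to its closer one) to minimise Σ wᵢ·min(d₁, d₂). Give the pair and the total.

Evaluate every pair (each demand assigned to the nearer of the two):
  {Blue, Green}: total = 1027
  {Red, Green}: total = 1092
  {Red, Blue}: total = 1462
Best pair: {Blue, Green} with total 1027.

{Blue, Green}, total 1027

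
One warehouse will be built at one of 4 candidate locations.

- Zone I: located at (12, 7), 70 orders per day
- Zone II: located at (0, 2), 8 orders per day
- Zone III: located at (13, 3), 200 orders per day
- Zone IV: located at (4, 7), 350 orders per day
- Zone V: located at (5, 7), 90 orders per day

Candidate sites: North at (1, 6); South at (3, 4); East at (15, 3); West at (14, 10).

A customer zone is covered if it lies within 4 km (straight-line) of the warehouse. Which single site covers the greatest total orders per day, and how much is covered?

Coverage radius r = 4 km; a point is covered iff (Δx)²+(Δy)² ≤ 4² = 16.
  North (1, 6): covers {Zone IV} → 350
  South (3, 4): covers {Zone II, Zone IV, Zone V} → 448
  East (15, 3): covers {Zone III} → 200
  West (14, 10): covers {Zone I} → 70
Maximum coverage at South: 448 orders per day.

South, covering 448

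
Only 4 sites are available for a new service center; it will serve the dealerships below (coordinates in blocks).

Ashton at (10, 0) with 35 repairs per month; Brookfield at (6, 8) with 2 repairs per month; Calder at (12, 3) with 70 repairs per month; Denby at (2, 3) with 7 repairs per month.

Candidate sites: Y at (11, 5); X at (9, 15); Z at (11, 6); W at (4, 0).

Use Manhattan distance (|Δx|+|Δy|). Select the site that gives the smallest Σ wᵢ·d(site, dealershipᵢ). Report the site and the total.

Y, total 513 blocks

Total weighted distance at each candidate:
  Y (11, 5): total = 513
  X (9, 15): total = 1763
  Z (11, 6): total = 623
  W (4, 0): total = 1035
Minimum is at Y with total 513 blocks.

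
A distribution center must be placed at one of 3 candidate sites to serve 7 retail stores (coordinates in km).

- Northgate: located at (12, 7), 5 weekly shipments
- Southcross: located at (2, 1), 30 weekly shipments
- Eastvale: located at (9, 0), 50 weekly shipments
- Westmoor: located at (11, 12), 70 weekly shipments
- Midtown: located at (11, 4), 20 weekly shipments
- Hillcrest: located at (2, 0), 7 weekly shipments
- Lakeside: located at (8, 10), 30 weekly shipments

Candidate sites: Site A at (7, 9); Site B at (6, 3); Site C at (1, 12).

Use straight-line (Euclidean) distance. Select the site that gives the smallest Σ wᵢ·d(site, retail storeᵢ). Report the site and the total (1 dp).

Total weighted distance at each candidate:
  Site A (7, 9): total = 1363.5
  Site B (6, 3): total = 1458.4
  Site C (1, 12): total = 2371.7
Minimum is at Site A with total 1363.5 km.

Site A, total 1363.5 km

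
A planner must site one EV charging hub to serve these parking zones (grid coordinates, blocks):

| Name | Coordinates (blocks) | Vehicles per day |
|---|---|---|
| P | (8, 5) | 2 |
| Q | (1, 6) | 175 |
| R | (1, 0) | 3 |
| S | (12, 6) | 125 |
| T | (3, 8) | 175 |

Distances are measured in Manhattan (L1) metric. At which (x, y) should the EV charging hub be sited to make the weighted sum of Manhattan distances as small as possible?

(3, 6)

Manhattan distance separates: Σwᵢ(|x−xᵢ|+|y−yᵢ|) = Σwᵢ|x−xᵢ| + Σwᵢ|y−yᵢ|, so x and y are optimised independently as 1-D weighted medians.
Total weight W = 480; half = 240.
x-coordinate, sorted with cumulative weight:
  x=1 (Q, w=175) cum 175
  x=1 (R, w=3) cum 178
  x=3 (T, w=175) cum 353  ← median
  x=8 (P, w=2) cum 355
  x=12 (S, w=125) cum 480
⇒ x* = 3
y-coordinate, sorted with cumulative weight:
  y=0 (R, w=3) cum 3
  y=5 (P, w=2) cum 5
  y=6 (Q, w=175) cum 180
  y=6 (S, w=125) cum 305  ← median
  y=8 (T, w=175) cum 480
⇒ y* = 6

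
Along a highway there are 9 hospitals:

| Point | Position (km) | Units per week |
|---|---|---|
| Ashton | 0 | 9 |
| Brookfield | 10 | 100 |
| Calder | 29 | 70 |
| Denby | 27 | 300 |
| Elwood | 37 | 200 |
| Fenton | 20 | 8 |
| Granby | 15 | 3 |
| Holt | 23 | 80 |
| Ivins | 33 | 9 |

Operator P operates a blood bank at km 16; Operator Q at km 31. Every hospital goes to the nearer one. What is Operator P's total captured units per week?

The indifferent point is the midpoint (16+31)/2 = 23.5; hospitals left of it (closer to Operator P at 16) go to Operator P, those right go to Operator Q.
  Ashton at 0 (w=9) → Operator P
  Brookfield at 10 (w=100) → Operator P
  Granby at 15 (w=3) → Operator P
  Fenton at 20 (w=8) → Operator P
  Holt at 23 (w=80) → Operator P
  Denby at 27 (w=300) → Operator Q
  Calder at 29 (w=70) → Operator Q
  Ivins at 33 (w=9) → Operator Q
  Elwood at 37 (w=200) → Operator Q
Operator P captures 200; Operator Q captures 579.

200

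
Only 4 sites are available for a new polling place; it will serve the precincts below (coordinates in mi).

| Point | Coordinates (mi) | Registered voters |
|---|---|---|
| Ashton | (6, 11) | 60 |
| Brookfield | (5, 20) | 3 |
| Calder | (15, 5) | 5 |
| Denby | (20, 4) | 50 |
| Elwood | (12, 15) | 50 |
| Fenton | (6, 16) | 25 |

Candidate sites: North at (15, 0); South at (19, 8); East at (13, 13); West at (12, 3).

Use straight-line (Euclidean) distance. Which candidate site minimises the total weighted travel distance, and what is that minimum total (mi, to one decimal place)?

Total weighted distance at each candidate:
  North (15, 0): total = 2488.8
  South (19, 8): total = 1963.6
  East (13, 13): total = 1382.2
  West (12, 3): total = 2034.2
Minimum is at East with total 1382.2 mi.

East, total 1382.2 mi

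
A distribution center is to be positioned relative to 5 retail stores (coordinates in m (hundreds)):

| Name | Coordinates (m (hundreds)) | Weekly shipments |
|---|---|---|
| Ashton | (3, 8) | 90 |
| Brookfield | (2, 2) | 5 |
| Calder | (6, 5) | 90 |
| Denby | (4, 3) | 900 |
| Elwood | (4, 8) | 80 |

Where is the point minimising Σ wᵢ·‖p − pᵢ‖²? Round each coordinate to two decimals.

(4.07, 3.88)

The minimiser of Σwᵢ‖p−pᵢ‖² is the weighted centroid p* = (Σwᵢpᵢ)/(Σwᵢ).
Σwᵢ = 1165.
Σwᵢxᵢ = 90·3 + 5·2 + 90·6 + 900·4 + 80·4 = 4740.
Σwᵢyᵢ = 90·8 + 5·2 + 90·5 + 900·3 + 80·8 = 4520.
x* = 4740/1165 = 4.07, y* = 4520/1165 = 3.88.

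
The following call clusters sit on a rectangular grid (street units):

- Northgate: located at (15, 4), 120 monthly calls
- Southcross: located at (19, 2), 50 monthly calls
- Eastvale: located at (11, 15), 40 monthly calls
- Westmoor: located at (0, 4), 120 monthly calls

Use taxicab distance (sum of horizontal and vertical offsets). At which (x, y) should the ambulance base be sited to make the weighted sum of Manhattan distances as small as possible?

Manhattan distance separates: Σwᵢ(|x−xᵢ|+|y−yᵢ|) = Σwᵢ|x−xᵢ| + Σwᵢ|y−yᵢ|, so x and y are optimised independently as 1-D weighted medians.
Total weight W = 330; half = 165.
x-coordinate, sorted with cumulative weight:
  x=0 (Westmoor, w=120) cum 120
  x=11 (Eastvale, w=40) cum 160
  x=15 (Northgate, w=120) cum 280  ← median
  x=19 (Southcross, w=50) cum 330
⇒ x* = 15
y-coordinate, sorted with cumulative weight:
  y=2 (Southcross, w=50) cum 50
  y=4 (Northgate, w=120) cum 170  ← median
  y=4 (Westmoor, w=120) cum 290
  y=15 (Eastvale, w=40) cum 330
⇒ y* = 4

(15, 4)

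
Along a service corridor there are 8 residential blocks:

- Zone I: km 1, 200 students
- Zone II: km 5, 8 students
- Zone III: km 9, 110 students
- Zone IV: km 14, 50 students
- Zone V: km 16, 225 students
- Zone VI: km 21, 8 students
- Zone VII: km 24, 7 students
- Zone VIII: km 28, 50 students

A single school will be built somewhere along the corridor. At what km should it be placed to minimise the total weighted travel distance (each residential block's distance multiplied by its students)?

For a sum of weighted absolute distances on a line, the optimum is the weighted median (not the mean). Total weight W = 658; half-weight = 329.
Sort by position and accumulate weight:
  km 1 (Zone I, w=200) → cum 200
  km 5 (Zone II, w=8) → cum 208
  km 9 (Zone III, w=110) → cum 318
  km 14 (Zone IV, w=50) → cum 368  ≥ 329 → median here
  km 16 (Zone V, w=225) → cum 593
  km 21 (Zone VI, w=8) → cum 601
  km 24 (Zone VII, w=7) → cum 608
  km 28 (Zone VIII, w=50) → cum 658
Optimal location: km 14.

x = 14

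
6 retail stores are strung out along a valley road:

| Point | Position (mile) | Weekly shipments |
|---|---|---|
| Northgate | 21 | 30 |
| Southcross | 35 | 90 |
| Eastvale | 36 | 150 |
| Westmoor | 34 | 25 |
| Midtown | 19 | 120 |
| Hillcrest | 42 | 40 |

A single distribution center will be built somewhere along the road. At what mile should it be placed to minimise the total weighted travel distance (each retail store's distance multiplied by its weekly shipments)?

x = 35

For a sum of weighted absolute distances on a line, the optimum is the weighted median (not the mean). Total weight W = 455; half-weight = 227.5.
Sort by position and accumulate weight:
  mile 19 (Midtown, w=120) → cum 120
  mile 21 (Northgate, w=30) → cum 150
  mile 34 (Westmoor, w=25) → cum 175
  mile 35 (Southcross, w=90) → cum 265  ≥ 227.5 → median here
  mile 36 (Eastvale, w=150) → cum 415
  mile 42 (Hillcrest, w=40) → cum 455
Optimal location: mile 35.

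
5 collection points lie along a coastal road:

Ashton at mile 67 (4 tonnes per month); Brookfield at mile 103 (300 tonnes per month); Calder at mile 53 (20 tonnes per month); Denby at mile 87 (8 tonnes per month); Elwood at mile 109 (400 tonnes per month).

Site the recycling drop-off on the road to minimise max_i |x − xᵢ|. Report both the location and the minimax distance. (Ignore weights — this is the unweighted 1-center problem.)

location 81, max distance 28

The 1-center on a line is the midpoint of the two extreme points: leftmost at 53, rightmost at 109.
Optimal location = (53 + 109)/2 = 81; maximum distance = (109 − 53)/2 = 28.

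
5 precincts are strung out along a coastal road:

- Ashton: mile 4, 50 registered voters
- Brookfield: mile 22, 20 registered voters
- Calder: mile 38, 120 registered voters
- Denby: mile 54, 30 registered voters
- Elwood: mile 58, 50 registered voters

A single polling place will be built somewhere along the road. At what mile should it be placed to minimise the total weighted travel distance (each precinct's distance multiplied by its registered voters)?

For a sum of weighted absolute distances on a line, the optimum is the weighted median (not the mean). Total weight W = 270; half-weight = 135.
Sort by position and accumulate weight:
  mile 4 (Ashton, w=50) → cum 50
  mile 22 (Brookfield, w=20) → cum 70
  mile 38 (Calder, w=120) → cum 190  ≥ 135 → median here
  mile 54 (Denby, w=30) → cum 220
  mile 58 (Elwood, w=50) → cum 270
Optimal location: mile 38.

x = 38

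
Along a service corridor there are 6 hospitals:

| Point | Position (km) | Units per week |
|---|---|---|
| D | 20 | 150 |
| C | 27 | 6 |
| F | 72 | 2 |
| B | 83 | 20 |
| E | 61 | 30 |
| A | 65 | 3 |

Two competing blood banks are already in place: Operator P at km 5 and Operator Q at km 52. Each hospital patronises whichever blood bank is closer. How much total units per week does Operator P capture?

The indifferent point is the midpoint (5+52)/2 = 28.5; hospitals left of it (closer to Operator P at 5) go to Operator P, those right go to Operator Q.
  D at 20 (w=150) → Operator P
  C at 27 (w=6) → Operator P
  E at 61 (w=30) → Operator Q
  A at 65 (w=3) → Operator Q
  F at 72 (w=2) → Operator Q
  B at 83 (w=20) → Operator Q
Operator P captures 156; Operator Q captures 55.

156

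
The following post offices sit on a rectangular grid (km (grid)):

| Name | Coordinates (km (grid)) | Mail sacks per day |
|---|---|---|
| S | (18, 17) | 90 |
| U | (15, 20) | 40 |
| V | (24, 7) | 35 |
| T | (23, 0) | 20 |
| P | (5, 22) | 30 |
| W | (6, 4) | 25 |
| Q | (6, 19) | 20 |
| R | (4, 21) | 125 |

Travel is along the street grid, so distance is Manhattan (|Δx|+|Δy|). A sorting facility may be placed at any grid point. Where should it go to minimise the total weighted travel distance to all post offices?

Manhattan distance separates: Σwᵢ(|x−xᵢ|+|y−yᵢ|) = Σwᵢ|x−xᵢ| + Σwᵢ|y−yᵢ|, so x and y are optimised independently as 1-D weighted medians.
Total weight W = 385; half = 192.5.
x-coordinate, sorted with cumulative weight:
  x=4 (R, w=125) cum 125
  x=5 (P, w=30) cum 155
  x=6 (W, w=25) cum 180
  x=6 (Q, w=20) cum 200  ← median
  x=15 (U, w=40) cum 240
  x=18 (S, w=90) cum 330
  x=23 (T, w=20) cum 350
  x=24 (V, w=35) cum 385
⇒ x* = 6
y-coordinate, sorted with cumulative weight:
  y=0 (T, w=20) cum 20
  y=4 (W, w=25) cum 45
  y=7 (V, w=35) cum 80
  y=17 (S, w=90) cum 170
  y=19 (Q, w=20) cum 190
  y=20 (U, w=40) cum 230  ← median
  y=21 (R, w=125) cum 355
  y=22 (P, w=30) cum 385
⇒ y* = 20

(6, 20)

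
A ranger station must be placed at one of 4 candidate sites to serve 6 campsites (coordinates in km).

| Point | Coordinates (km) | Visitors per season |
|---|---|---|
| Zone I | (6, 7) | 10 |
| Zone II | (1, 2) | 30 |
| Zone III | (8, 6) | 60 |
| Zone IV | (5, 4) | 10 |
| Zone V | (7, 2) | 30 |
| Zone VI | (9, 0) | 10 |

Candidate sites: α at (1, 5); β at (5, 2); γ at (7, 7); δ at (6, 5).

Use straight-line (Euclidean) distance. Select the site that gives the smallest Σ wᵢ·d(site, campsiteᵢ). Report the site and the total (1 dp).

δ, total 496.4 km

Total weighted distance at each candidate:
  α (1, 5): total = 904.9
  β (5, 2): total = 595.7
  γ (7, 7): total = 588.0
  δ (6, 5): total = 496.4
Minimum is at δ with total 496.4 km.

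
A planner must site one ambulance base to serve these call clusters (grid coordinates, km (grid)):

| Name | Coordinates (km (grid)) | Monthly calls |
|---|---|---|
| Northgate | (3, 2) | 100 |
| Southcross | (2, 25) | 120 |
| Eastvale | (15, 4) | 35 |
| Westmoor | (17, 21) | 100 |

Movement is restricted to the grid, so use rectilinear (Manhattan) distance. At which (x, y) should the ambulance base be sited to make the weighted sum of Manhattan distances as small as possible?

Manhattan distance separates: Σwᵢ(|x−xᵢ|+|y−yᵢ|) = Σwᵢ|x−xᵢ| + Σwᵢ|y−yᵢ|, so x and y are optimised independently as 1-D weighted medians.
Total weight W = 355; half = 177.5.
x-coordinate, sorted with cumulative weight:
  x=2 (Southcross, w=120) cum 120
  x=3 (Northgate, w=100) cum 220  ← median
  x=15 (Eastvale, w=35) cum 255
  x=17 (Westmoor, w=100) cum 355
⇒ x* = 3
y-coordinate, sorted with cumulative weight:
  y=2 (Northgate, w=100) cum 100
  y=4 (Eastvale, w=35) cum 135
  y=21 (Westmoor, w=100) cum 235  ← median
  y=25 (Southcross, w=120) cum 355
⇒ y* = 21

(3, 21)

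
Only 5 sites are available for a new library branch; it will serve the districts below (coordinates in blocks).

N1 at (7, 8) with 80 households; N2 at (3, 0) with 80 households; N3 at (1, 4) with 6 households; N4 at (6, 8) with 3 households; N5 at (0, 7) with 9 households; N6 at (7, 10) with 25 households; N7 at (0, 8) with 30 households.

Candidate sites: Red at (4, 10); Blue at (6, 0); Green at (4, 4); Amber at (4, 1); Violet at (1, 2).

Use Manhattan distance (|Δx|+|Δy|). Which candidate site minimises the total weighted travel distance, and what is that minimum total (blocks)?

Total weighted distance at each candidate:
  Red (4, 10): total = 1664
  Blue (6, 0): total = 1850
  Green (4, 4): total = 1524
  Amber (4, 1): total = 1743
  Violet (1, 2): total = 1939
Minimum is at Green with total 1524 blocks.

Green, total 1524 blocks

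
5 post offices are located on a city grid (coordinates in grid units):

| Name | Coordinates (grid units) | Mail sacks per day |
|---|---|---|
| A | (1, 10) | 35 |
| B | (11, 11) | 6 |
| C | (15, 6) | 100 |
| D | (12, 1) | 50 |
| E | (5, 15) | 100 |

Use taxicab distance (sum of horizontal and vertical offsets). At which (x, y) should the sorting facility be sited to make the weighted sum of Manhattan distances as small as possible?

Manhattan distance separates: Σwᵢ(|x−xᵢ|+|y−yᵢ|) = Σwᵢ|x−xᵢ| + Σwᵢ|y−yᵢ|, so x and y are optimised independently as 1-D weighted medians.
Total weight W = 291; half = 145.5.
x-coordinate, sorted with cumulative weight:
  x=1 (A, w=35) cum 35
  x=5 (E, w=100) cum 135
  x=11 (B, w=6) cum 141
  x=12 (D, w=50) cum 191  ← median
  x=15 (C, w=100) cum 291
⇒ x* = 12
y-coordinate, sorted with cumulative weight:
  y=1 (D, w=50) cum 50
  y=6 (C, w=100) cum 150  ← median
  y=10 (A, w=35) cum 185
  y=11 (B, w=6) cum 191
  y=15 (E, w=100) cum 291
⇒ y* = 6

(12, 6)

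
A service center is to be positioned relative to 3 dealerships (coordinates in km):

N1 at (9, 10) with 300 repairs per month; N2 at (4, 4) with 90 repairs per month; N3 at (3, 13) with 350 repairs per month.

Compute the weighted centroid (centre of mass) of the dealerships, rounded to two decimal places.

(5.55, 10.69)

The minimiser of Σwᵢ‖p−pᵢ‖² is the weighted centroid p* = (Σwᵢpᵢ)/(Σwᵢ).
Σwᵢ = 740.
Σwᵢxᵢ = 300·9 + 90·4 + 350·3 = 4110.
Σwᵢyᵢ = 300·10 + 90·4 + 350·13 = 7910.
x* = 4110/740 = 5.55, y* = 7910/740 = 10.69.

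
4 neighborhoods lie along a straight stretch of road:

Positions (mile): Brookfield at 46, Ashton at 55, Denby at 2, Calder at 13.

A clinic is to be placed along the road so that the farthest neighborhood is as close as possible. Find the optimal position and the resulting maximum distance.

The 1-center on a line is the midpoint of the two extreme points: leftmost at 2, rightmost at 55.
Optimal location = (2 + 55)/2 = 28.5; maximum distance = (55 − 2)/2 = 26.5.

location 28.5, max distance 26.5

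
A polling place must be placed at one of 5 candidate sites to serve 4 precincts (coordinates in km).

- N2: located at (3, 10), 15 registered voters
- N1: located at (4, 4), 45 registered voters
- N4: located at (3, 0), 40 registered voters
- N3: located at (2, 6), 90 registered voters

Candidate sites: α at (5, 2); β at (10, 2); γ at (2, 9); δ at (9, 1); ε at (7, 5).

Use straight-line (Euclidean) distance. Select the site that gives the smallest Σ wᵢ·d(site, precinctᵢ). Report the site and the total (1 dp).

Total weighted distance at each candidate:
  α (5, 2): total = 787.5
  β (10, 2): total = 1540.2
  γ (2, 9): total = 895.8
  δ (9, 1): total = 1442.2
  ε (7, 5): total = 953.4
Minimum is at α with total 787.5 km.

α, total 787.5 km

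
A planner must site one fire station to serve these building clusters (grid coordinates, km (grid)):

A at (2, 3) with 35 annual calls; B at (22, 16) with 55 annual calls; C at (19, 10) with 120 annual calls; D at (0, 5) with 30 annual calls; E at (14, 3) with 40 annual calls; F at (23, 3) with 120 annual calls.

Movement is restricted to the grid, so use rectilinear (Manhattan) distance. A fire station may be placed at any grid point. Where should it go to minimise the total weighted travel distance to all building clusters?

(19, 5)

Manhattan distance separates: Σwᵢ(|x−xᵢ|+|y−yᵢ|) = Σwᵢ|x−xᵢ| + Σwᵢ|y−yᵢ|, so x and y are optimised independently as 1-D weighted medians.
Total weight W = 400; half = 200.
x-coordinate, sorted with cumulative weight:
  x=0 (D, w=30) cum 30
  x=2 (A, w=35) cum 65
  x=14 (E, w=40) cum 105
  x=19 (C, w=120) cum 225  ← median
  x=22 (B, w=55) cum 280
  x=23 (F, w=120) cum 400
⇒ x* = 19
y-coordinate, sorted with cumulative weight:
  y=3 (A, w=35) cum 35
  y=3 (E, w=40) cum 75
  y=3 (F, w=120) cum 195
  y=5 (D, w=30) cum 225  ← median
  y=10 (C, w=120) cum 345
  y=16 (B, w=55) cum 400
⇒ y* = 5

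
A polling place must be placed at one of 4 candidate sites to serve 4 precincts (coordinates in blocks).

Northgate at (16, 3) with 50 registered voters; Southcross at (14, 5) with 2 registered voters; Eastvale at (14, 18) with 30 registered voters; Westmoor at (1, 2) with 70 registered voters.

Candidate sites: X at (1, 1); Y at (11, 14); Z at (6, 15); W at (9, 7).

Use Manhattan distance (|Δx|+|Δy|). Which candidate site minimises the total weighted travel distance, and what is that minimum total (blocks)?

Total weighted distance at each candidate:
  X (1, 1): total = 1854
  Y (11, 14): total = 2574
  Z (6, 15): total = 2726
  W (9, 7): total = 1954
Minimum is at X with total 1854 blocks.

X, total 1854 blocks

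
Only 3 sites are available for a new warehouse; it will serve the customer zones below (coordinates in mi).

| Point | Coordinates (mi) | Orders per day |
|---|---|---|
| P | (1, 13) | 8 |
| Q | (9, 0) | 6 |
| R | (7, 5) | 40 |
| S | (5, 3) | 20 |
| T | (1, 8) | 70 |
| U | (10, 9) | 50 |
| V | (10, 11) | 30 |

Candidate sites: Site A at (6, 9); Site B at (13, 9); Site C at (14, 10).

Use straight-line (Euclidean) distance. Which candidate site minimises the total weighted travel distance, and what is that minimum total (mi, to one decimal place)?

Site A, total 1085.8 mi

Total weighted distance at each candidate:
  Site A (6, 9): total = 1085.8
  Site B (13, 9): total = 1749.8
  Site C (14, 10): total = 1996.5
Minimum is at Site A with total 1085.8 mi.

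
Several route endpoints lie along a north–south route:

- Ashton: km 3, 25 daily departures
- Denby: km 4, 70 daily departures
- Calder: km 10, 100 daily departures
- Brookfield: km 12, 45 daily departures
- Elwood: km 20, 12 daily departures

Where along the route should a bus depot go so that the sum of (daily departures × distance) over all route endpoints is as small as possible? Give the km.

x = 10

For a sum of weighted absolute distances on a line, the optimum is the weighted median (not the mean). Total weight W = 252; half-weight = 126.
Sort by position and accumulate weight:
  km 3 (Ashton, w=25) → cum 25
  km 4 (Denby, w=70) → cum 95
  km 10 (Calder, w=100) → cum 195  ≥ 126 → median here
  km 12 (Brookfield, w=45) → cum 240
  km 20 (Elwood, w=12) → cum 252
Optimal location: km 10.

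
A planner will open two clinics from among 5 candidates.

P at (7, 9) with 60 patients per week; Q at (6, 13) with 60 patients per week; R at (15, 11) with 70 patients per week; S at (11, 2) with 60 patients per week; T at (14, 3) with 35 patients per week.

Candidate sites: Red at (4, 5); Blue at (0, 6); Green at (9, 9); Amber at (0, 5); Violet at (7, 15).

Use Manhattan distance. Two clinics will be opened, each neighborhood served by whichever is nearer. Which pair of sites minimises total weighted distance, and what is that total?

Evaluate every pair (each demand assigned to the nearer of the two):
  {Green, Violet}: total = 1785
  {Red, Green}: total = 2025
  {Blue, Green}: total = 2025
  {Green, Amber}: total = 2025
  {Red, Violet}: total = 2400
  {Amber, Violet}: total = 2780
  {Blue, Violet}: total = 2875
  {Red, Blue}: total = 3230
  {Red, Amber}: total = 3230
  {Blue, Amber}: total = 4180
Best pair: {Green, Violet} with total 1785.

{Green, Violet}, total 1785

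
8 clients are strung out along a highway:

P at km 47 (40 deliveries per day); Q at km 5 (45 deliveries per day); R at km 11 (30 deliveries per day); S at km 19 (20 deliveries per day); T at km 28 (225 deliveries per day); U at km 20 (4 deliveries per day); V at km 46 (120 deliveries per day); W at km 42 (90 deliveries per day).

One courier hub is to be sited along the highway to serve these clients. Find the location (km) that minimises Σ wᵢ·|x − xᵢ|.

x = 28

For a sum of weighted absolute distances on a line, the optimum is the weighted median (not the mean). Total weight W = 574; half-weight = 287.
Sort by position and accumulate weight:
  km 5 (Q, w=45) → cum 45
  km 11 (R, w=30) → cum 75
  km 19 (S, w=20) → cum 95
  km 20 (U, w=4) → cum 99
  km 28 (T, w=225) → cum 324  ≥ 287 → median here
  km 42 (W, w=90) → cum 414
  km 46 (V, w=120) → cum 534
  km 47 (P, w=40) → cum 574
Optimal location: km 28.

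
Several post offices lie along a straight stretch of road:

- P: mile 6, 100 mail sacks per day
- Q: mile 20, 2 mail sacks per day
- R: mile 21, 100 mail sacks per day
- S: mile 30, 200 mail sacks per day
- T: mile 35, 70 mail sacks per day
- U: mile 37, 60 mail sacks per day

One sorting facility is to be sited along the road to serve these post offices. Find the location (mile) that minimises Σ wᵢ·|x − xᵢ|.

For a sum of weighted absolute distances on a line, the optimum is the weighted median (not the mean). Total weight W = 532; half-weight = 266.
Sort by position and accumulate weight:
  mile 6 (P, w=100) → cum 100
  mile 20 (Q, w=2) → cum 102
  mile 21 (R, w=100) → cum 202
  mile 30 (S, w=200) → cum 402  ≥ 266 → median here
  mile 35 (T, w=70) → cum 472
  mile 37 (U, w=60) → cum 532
Optimal location: mile 30.

x = 30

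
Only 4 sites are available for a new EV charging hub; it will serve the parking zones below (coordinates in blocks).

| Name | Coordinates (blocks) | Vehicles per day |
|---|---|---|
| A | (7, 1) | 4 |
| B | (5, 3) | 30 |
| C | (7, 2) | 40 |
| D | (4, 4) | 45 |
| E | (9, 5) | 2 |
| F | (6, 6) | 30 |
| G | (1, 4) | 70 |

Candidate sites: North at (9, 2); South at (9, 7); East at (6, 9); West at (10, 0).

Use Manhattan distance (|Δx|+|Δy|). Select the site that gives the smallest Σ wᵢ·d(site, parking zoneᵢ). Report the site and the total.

North, total 1473 blocks

Total weighted distance at each candidate:
  North (9, 2): total = 1473
  South (9, 7): total = 1806
  East (6, 9): total = 1685
  West (10, 0): total = 2128
Minimum is at North with total 1473 blocks.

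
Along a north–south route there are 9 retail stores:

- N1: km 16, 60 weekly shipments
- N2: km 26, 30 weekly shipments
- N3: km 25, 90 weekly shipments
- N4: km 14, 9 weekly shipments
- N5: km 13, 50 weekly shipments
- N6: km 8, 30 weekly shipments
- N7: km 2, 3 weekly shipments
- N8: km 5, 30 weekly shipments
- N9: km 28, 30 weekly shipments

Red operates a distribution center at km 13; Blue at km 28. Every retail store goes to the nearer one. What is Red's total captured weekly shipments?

The indifferent point is the midpoint (13+28)/2 = 20.5; retail stores left of it (closer to Red at 13) go to Red, those right go to Blue.
  N7 at 2 (w=3) → Red
  N8 at 5 (w=30) → Red
  N6 at 8 (w=30) → Red
  N5 at 13 (w=50) → Red
  N4 at 14 (w=9) → Red
  N1 at 16 (w=60) → Red
  N3 at 25 (w=90) → Blue
  N2 at 26 (w=30) → Blue
  N9 at 28 (w=30) → Blue
Red captures 182; Blue captures 150.

182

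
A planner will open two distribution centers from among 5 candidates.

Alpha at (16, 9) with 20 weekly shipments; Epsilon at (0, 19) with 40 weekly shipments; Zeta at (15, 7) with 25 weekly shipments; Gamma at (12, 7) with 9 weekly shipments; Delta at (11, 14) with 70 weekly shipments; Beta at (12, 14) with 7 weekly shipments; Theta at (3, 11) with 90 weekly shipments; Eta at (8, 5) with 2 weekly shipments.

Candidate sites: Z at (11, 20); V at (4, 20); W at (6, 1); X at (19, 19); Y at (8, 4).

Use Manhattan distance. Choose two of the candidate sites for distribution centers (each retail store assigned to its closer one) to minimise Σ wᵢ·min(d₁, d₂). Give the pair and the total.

{Z, V}, total 2476

Evaluate every pair (each demand assigned to the nearer of the two):
  {Z, V}: total = 2476
  {Z, Y}: total = 2604
  {V, Y}: total = 2683
  {Z, W}: total = 2934
  {V, W}: total = 2963
  {V, X}: total = 2963
  {Z, X}: total = 3301
  {X, Y}: total = 3409
  {W, Y}: total = 3583
  {W, X}: total = 3679
Best pair: {Z, V} with total 2476.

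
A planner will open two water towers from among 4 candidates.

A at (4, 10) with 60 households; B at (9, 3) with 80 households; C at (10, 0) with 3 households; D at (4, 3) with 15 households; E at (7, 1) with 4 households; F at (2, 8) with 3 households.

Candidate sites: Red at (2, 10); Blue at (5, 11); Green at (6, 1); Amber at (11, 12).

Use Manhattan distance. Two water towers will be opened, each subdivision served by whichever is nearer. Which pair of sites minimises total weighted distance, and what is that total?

{Red, Green}, total 605

Evaluate every pair (each demand assigned to the nearer of the two):
  {Red, Green}: total = 605
  {Blue, Green}: total = 617
  {Green, Amber}: total = 1052
  {Red, Amber}: total = 1236
  {Blue, Amber}: total = 1240
  {Red, Blue}: total = 1317
Best pair: {Red, Green} with total 605.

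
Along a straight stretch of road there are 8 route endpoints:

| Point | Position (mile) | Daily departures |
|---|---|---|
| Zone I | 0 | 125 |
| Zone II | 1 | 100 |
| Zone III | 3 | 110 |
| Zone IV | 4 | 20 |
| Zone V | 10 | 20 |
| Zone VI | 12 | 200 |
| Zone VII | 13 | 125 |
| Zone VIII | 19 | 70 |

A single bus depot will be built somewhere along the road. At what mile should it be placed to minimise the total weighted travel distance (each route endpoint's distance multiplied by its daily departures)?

For a sum of weighted absolute distances on a line, the optimum is the weighted median (not the mean). Total weight W = 770; half-weight = 385.
Sort by position and accumulate weight:
  mile 0 (Zone I, w=125) → cum 125
  mile 1 (Zone II, w=100) → cum 225
  mile 3 (Zone III, w=110) → cum 335
  mile 4 (Zone IV, w=20) → cum 355
  mile 10 (Zone V, w=20) → cum 375
  mile 12 (Zone VI, w=200) → cum 575  ≥ 385 → median here
  mile 13 (Zone VII, w=125) → cum 700
  mile 19 (Zone VIII, w=70) → cum 770
Optimal location: mile 12.

x = 12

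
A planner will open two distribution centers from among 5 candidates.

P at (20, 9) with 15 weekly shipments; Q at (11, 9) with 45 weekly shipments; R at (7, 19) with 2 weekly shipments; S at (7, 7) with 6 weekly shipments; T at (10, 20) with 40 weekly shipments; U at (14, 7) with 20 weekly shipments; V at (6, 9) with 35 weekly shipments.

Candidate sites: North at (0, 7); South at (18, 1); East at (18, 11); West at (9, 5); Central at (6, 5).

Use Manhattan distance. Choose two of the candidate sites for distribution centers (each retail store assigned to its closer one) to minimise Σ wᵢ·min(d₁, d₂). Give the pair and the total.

Evaluate every pair (each demand assigned to the nearer of the two):
  {East, West}: total = 1411
  {West, Central}: total = 1463
  {East, Central}: total = 1493
  {South, West}: total = 1501
  {North, West}: total = 1576
  {North, East}: total = 1665
  {South, Central}: total = 1703
  {North, Central}: total = 1823
  {South, East}: total = 1923
  {North, South}: total = 2215
Best pair: {East, West} with total 1411.

{East, West}, total 1411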